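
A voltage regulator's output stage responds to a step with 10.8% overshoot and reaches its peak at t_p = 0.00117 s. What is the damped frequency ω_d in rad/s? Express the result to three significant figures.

ω_d ≈ 2690 rad/s

t_p = π/ω_d, so ω_d = π/0.00117 = 2690 rad/s.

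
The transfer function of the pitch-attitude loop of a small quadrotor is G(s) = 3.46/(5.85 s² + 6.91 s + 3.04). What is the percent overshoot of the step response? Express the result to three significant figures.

Dividing through by 5.85: denominator becomes s² + 1.181 s + 0.5197.
So ω_n = √0.5197 = 0.721 rad/s and ζ = 1.181/(2·0.721) = 0.819.
%OS = 100 e^{−πζ/√(1−ζ²)} with ζ = 0.819 gives 1.12%.

%OS ≈ 1.12%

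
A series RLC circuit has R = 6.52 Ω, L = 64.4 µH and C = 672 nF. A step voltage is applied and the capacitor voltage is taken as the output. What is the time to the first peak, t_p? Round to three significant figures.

t_p ≈ 0.0000219 s

For a series RLC circuit (capacitor voltage as output), ω_n = 1/√(LC) = 1/√(64.4 µH · 672 nF) = 152000 rad/s.
ζ = (R/2)·√(C/L) = (6.52/2)·√(672 nF/64.4 µH) = 0.333.
ω_d = ω_n√(1−ζ²) = 143000 rad/s. t_p = π/ω_d = 0.0000219 s.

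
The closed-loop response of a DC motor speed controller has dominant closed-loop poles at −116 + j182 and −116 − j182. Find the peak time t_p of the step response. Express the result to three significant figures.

t_p ≈ 0.0173 s

t_p = π/ω_d with ω_d = 182 (the imaginary part), so t_p = 0.0173 s.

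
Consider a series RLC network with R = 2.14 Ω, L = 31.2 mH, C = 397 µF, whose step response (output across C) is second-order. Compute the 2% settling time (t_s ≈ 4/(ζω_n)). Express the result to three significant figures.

t_s ≈ 0.117 s

For a series RLC circuit (capacitor voltage as output), ω_n = 1/√(LC) = 1/√(31.2 mH · 397 µF) = 284 rad/s.
ζ = (R/2)·√(C/L) = (2.14/2)·√(397 µF/31.2 mH) = 0.121.
t_s ≈ 4/(ζω_n) = 0.117 s.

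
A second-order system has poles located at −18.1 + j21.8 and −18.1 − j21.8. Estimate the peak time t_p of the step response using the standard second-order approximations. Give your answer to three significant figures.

t_p = π/ω_d with ω_d = 21.8 (the imaginary part), so t_p = 0.144 s.

t_p ≈ 0.144 s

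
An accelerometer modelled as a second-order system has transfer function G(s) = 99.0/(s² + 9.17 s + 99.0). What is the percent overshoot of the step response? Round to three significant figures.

%OS ≈ 19.6%

Matching coefficients with s² + 2ζω_n s + ω_n² gives ω_n² = 99.0 ⇒ ω_n = 9.95 rad/s, and ζ = 9.17/(2ω_n) = 0.461.
%OS = 100 e^{−πζ/√(1−ζ²)} with ζ = 0.461 gives 19.6%.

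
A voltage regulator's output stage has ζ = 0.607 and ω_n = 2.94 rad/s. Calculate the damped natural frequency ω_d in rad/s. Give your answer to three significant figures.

ω_d ≈ 2.34 rad/s

ω_d = ω_n√(1−ζ²) = 2.94·√0.632 = 2.34 rad/s.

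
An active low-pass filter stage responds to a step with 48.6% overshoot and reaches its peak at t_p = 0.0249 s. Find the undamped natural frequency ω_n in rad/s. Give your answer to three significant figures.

ζ from %OS: ζ = |ln 0.486|/√(π²+ln²0.486) = 0.224.
From t_p = π/ω_d, ω_d = π/0.0249 = 126 rad/s, so ω_n = ω_d/√(1−ζ²) = 129 rad/s.

ω_n ≈ 129 rad/s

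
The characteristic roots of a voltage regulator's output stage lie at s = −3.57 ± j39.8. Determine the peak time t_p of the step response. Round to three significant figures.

t_p ≈ 0.0789 s

t_p = π/ω_d with ω_d = 39.8 (the imaginary part), so t_p = 0.0789 s.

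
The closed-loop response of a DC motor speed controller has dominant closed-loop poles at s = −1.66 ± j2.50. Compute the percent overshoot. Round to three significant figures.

%OS ≈ 12.4%

The poles are at −σ ± jω_d with σ = 1.66 and ω_d = 2.50, so ω_n = √(σ²+ω_d²) = 3.00 rad/s and ζ = σ/ω_n = 0.553.
%OS = 100·exp(−πζ/√(1−ζ²)) = 12.4%.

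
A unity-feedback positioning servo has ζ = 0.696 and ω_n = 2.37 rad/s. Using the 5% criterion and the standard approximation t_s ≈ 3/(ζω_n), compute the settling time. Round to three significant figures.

t_s ≈ 1.82 s

t_s ≈ 3/(ζω_n) = 3/(0.696 × 2.37) = 1.82 s.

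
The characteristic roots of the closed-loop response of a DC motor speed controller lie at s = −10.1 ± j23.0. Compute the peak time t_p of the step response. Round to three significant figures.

t_p ≈ 0.137 s

t_p = π/ω_d with ω_d = 23.0 (the imaginary part), so t_p = 0.137 s.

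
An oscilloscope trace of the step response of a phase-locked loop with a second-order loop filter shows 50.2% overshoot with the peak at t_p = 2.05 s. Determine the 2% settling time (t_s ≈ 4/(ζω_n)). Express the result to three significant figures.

t_s ≈ 11.9 s

The overshoot fixes ζ = −ln(OS)/√(π²+ln²(OS)) = 0.214.
t_p = π/ω_d ⇒ ω_d = 1.53 rad/s; then ω_n = ω_d/√(1−ζ²) = 1.57 rad/s.
t_s ≈ 4/(ζω_n) = 4/(0.214·1.57) = 11.9 s.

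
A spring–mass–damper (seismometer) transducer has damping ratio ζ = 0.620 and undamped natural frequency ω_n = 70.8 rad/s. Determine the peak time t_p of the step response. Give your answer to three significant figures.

t_p ≈ 0.0566 s

The damped frequency is ω_d = ω_n√(1−ζ²) = 70.8·√(1−0.384) = 55.5 rad/s.
Peak time t_p = π/ω_d = π/55.5 = 0.0566 s.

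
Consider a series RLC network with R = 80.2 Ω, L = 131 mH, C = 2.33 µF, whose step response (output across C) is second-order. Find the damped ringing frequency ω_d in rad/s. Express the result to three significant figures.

For a series RLC circuit (capacitor voltage as output), ω_n = 1/√(LC) = 1/√(131 mH · 2.33 µF) = 1810 rad/s.
ζ = (R/2)·√(C/L) = (80.2/2)·√(2.33 µF/131 mH) = 0.169.
ω_d = 1810·√(1 − 0.169²) = 1780 rad/s.

ω_d ≈ 1780 rad/s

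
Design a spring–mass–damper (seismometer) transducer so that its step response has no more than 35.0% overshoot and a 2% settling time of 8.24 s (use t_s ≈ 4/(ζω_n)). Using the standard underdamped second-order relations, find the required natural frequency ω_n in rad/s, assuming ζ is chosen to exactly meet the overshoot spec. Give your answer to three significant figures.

ω_n ≈ 1.53 rad/s

From %OS = 100·exp(−πζ/√(1−ζ²)), invert to get ζ = −ln(OS)/√(π² + ln²(OS)) with OS = 0.350.
−ln 0.350 = 1.050, so ζ = 1.050/√(π² + 1.102) = 0.317.
Then ω_n = 4/(ζ t_s) = 4/(0.317 × 8.24) = 1.53 rad/s.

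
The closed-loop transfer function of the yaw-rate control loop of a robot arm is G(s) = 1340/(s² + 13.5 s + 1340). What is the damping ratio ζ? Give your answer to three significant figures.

ω_n = √1340 = 36.6 rad/s; ζ = 13.5/(2·36.6) = 0.184.

ζ ≈ 0.184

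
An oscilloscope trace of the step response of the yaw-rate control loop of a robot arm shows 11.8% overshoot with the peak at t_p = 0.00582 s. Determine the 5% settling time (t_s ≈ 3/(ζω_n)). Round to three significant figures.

t_s ≈ 0.00817 s

The overshoot fixes ζ = −ln(OS)/√(π²+ln²(OS)) = 0.562.
From t_p = π/ω_d, ω_d = π/0.00582 = 540 rad/s, so ω_n = ω_d/√(1−ζ²) = 653 rad/s.
t_s ≈ 3/(ζω_n) = 3/(0.562·653) = 0.00817 s.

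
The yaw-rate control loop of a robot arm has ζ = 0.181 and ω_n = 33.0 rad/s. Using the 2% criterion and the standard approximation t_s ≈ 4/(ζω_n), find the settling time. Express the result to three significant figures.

t_s ≈ 4/(ζω_n) = 4/(0.181 × 33.0) = 0.670 s.

t_s ≈ 0.670 s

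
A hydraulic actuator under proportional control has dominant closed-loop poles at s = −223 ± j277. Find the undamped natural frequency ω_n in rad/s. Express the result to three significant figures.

ω_n ≈ 356 rad/s

With σ = 223, ω_d = 277: ω_n = √(σ²+ω_d²) = 356 rad/s, ζ = σ/ω_n = 0.627.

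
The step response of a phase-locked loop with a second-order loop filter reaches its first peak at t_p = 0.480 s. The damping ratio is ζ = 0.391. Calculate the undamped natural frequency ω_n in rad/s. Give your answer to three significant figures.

Peak time t_p = π/ω_d, so ω_d = π/t_p = π/0.480 = 6.54 rad/s.
ω_n = ω_d/√(1−ζ²) = 6.54/√0.847 = 7.11 rad/s.

ω_n ≈ 7.11 rad/s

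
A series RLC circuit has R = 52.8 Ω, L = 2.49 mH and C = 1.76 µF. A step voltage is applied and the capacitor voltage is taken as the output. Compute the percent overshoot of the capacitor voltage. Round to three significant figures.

For a series RLC circuit (capacitor voltage as output), ω_n = 1/√(LC) = 1/√(2.49 mH · 1.76 µF) = 15100 rad/s.
ζ = (R/2)·√(C/L) = (52.8/2)·√(1.76 µF/2.49 mH) = 0.702.
Overshoot: exp(−π·0.702/√(1−0.702²)) = 0.0452, i.e. 4.52%.

%OS ≈ 4.52%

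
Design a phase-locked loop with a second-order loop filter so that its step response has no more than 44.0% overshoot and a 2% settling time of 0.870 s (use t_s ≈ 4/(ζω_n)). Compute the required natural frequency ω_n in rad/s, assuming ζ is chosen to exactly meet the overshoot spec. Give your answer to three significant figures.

ω_n ≈ 18.2 rad/s

Inverting the overshoot relation: ζ = |ln 0.440|/√(π² + ln²0.440) = 0.253.
From t_s ≈ 4/(ζω_n): ω_n = 4/(ζ·t_s) = 4/(0.253·0.870) = 18.2 rad/s.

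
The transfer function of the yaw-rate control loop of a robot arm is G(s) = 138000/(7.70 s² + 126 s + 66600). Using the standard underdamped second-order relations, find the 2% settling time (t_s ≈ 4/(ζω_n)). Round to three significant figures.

Dividing through by 7.70: denominator becomes s² + 16.36 s + 8649.
So ω_n = √8649 = 93.0 rad/s and ζ = 16.36/(2·93.0) = 0.0880.
t_s ≈ 4/(ζω_n) = 0.489 s.

t_s ≈ 0.489 s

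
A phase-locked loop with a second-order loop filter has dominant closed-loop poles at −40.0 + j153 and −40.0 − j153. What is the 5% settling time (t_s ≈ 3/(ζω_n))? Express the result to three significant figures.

t_s ≈ 0.0750 s

For poles at −σ ± jω_d, ζω_n = σ = 40.0, so t_s ≈ 3/σ = 0.0750 s.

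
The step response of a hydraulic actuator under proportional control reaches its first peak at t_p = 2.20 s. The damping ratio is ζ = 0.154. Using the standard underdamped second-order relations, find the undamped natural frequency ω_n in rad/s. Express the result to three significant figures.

Peak time t_p = π/ω_d, so ω_d = π/t_p = π/2.20 = 1.43 rad/s.
ω_n = ω_d/√(1−ζ²) = 1.43/√0.976 = 1.45 rad/s.

ω_n ≈ 1.45 rad/s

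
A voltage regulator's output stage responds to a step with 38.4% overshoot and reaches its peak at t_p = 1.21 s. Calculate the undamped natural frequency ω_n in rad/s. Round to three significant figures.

ω_n ≈ 2.71 rad/s

The overshoot fixes ζ = −ln(OS)/√(π²+ln²(OS)) = 0.291.
t_p = π/ω_d ⇒ ω_d = 2.60 rad/s; then ω_n = ω_d/√(1−ζ²) = 2.71 rad/s.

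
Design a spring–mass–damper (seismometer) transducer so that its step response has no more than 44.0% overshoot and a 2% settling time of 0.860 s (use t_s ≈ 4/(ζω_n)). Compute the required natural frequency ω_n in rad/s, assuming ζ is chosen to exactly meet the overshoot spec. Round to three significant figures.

Inverting the overshoot relation: ζ = |ln 0.440|/√(π² + ln²0.440) = 0.253.
Then ω_n = 4/(ζ t_s) = 4/(0.253 × 0.860) = 18.4 rad/s.

ω_n ≈ 18.4 rad/s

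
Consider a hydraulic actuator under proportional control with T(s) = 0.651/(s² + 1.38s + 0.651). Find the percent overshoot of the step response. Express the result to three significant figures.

Comparing the denominator to s² + 2ζω_n s + ω_n²: ω_n = √0.651 = 0.807 rad/s, and 2ζω_n = 1.38 so ζ = 1.38/(2·0.807) = 0.855.
Overshoot: exp(−π·0.855/√(1−0.855²)) = 0.00561, i.e. 0.561%.

%OS ≈ 0.561%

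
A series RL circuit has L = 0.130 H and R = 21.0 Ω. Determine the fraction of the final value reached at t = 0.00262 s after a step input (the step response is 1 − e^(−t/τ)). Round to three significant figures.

τ = L/R = 0.130/21.0 = 0.00619 s.
y(t)/y_∞ = 1 − e^(−t/τ) = 1 − e^(−0.00262/0.00619) = 1 − e^(−0.423) = 0.345.

y/y_∞ ≈ 0.345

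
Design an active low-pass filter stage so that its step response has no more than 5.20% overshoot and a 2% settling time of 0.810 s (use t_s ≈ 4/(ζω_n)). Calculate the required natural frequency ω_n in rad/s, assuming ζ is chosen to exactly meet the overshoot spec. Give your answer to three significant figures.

ζ = −ln(OS)/√(π² + (ln OS)²). With OS = 0.0520, ln OS = −2.957 and ζ = 2.957/4.314 = 0.685.
From t_s ≈ 4/(ζω_n): ω_n = 4/(ζ·t_s) = 4/(0.685·0.810) = 7.21 rad/s.

ω_n ≈ 7.21 rad/s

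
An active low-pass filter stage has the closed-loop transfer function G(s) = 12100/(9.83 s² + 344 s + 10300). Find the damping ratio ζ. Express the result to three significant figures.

Dividing through by 9.83: denominator becomes s² + 34.99 s + 1048.
So ω_n = √1048 = 32.4 rad/s and ζ = 34.99/(2·32.4) = 0.541.

ζ ≈ 0.541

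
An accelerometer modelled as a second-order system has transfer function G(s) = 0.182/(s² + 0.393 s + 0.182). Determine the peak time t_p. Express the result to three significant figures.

t_p ≈ 8.30 s

Matching coefficients with s² + 2ζω_n s + ω_n² gives ω_n² = 0.182 ⇒ ω_n = 0.427 rad/s, and ζ = 0.393/(2ω_n) = 0.461.
ω_d = ω_n√(1−ζ²) = 0.379 rad/s. Then t_p = π/ω_d = 8.30 s.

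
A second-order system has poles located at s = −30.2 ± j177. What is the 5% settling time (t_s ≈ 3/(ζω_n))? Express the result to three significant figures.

t_s ≈ 0.0993 s

For poles at −σ ± jω_d, ζω_n = σ = 30.2, so t_s ≈ 3/σ = 0.0993 s.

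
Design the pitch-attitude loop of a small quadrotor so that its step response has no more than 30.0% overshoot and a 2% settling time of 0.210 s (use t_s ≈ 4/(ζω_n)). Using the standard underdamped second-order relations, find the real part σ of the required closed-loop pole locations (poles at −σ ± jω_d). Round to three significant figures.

σ ≈ 19.0

The settling-time spec alone fixes σ = ζω_n = 4/t_s = 4/0.210 = 19.0.
(Overshoot then fixes ζ = 0.358 and hence ω_d = σ·√(1−ζ²)/ζ = 49.7 rad/s.)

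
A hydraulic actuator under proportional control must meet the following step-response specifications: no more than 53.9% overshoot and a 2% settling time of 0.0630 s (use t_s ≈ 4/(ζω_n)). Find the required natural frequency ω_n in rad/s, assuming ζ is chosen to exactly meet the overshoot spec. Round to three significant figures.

ω_n ≈ 329 rad/s

From %OS = 100·exp(−πζ/√(1−ζ²)), invert to get ζ = −ln(OS)/√(π² + ln²(OS)) with OS = 0.539.
−ln 0.539 = 0.6180, so ζ = 0.6180/√(π² + 0.3820) = 0.193.
Then ω_n = 4/(ζ t_s) = 4/(0.193 × 0.0630) = 329 rad/s.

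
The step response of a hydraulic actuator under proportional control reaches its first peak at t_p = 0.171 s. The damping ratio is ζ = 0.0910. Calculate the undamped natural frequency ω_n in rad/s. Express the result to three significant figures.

ω_n ≈ 18.4 rad/s

Peak time t_p = π/ω_d, so ω_d = π/t_p = π/0.171 = 18.4 rad/s.
ω_n = ω_d/√(1−ζ²) = 18.4/√0.992 = 18.4 rad/s.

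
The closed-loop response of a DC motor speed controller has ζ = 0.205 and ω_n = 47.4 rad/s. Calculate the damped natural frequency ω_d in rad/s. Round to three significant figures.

ω_d = ω_n√(1−ζ²) = 47.4·√0.958 = 46.4 rad/s.

ω_d ≈ 46.4 rad/s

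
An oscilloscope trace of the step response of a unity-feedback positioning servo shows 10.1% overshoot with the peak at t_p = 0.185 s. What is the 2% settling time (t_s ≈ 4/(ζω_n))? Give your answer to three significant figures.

ζ from %OS: ζ = |ln 0.101|/√(π²+ln²0.101) = 0.589.
t_p = π/ω_d ⇒ ω_d = 17.0 rad/s; then ω_n = ω_d/√(1−ζ²) = 21.0 rad/s.
t_s ≈ 4/(ζω_n) = 4/(0.589·21.0) = 0.323 s.

t_s ≈ 0.323 s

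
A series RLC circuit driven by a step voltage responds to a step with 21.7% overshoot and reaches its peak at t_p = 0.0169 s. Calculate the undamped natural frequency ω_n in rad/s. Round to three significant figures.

ω_n ≈ 207 rad/s

From the overshoot, ζ = −ln(OS)/√(π²+ln²(OS)) = 0.437.
t_p = π/ω_d ⇒ ω_d = 186 rad/s; then ω_n = ω_d/√(1−ζ²) = 207 rad/s.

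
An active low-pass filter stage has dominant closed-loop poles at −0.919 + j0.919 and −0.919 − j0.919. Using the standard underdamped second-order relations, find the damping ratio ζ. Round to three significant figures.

|pole| = ω_n = √(0.919² + 0.919²) = 1.30 rad/s; ζ = cos θ = σ/ω_n = 0.707.

ζ ≈ 0.707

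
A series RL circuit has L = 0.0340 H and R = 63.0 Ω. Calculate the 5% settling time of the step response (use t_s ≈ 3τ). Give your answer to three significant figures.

t_s ≈ 0.00162 s

τ = L/R = 0.0340/63.0 = 0.000540 s.
t_s ≈ 3τ = 0.00162 s.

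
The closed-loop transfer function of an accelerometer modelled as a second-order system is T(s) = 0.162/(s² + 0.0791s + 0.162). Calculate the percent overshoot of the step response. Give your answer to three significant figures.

%OS ≈ 73.3%

Matching coefficients with s² + 2ζω_n s + ω_n² gives ω_n² = 0.162 ⇒ ω_n = 0.402 rad/s, and ζ = 0.0791/(2ω_n) = 0.0983.
%OS = 100 e^{−πζ/√(1−ζ²)} with ζ = 0.0983 gives 73.3%.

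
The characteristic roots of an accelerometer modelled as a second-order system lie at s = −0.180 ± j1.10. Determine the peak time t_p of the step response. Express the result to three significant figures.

t_p = π/ω_d with ω_d = 1.10 (the imaginary part), so t_p = 2.86 s.

t_p ≈ 2.86 s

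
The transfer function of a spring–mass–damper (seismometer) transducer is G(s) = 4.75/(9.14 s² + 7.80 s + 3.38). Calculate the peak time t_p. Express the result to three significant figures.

Dividing through by 9.14: denominator becomes s² + 0.8534 s + 0.3698.
So ω_n = √0.3698 = 0.608 rad/s and ζ = 0.8534/(2·0.608) = 0.702.
ω_d = ω_n√(1−ζ²) = 0.433 rad/s. t_p = π/ω_d = 7.25 s.

t_p ≈ 7.25 s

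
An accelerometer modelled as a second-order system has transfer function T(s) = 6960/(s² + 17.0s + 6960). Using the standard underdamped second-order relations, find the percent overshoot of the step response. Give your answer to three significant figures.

%OS ≈ 72.5%

ω_n = √6960 = 83.4 rad/s; ζ = 17.0/(2·83.4) = 0.102.
%OS = 100 e^{−πζ/√(1−ζ²)} with ζ = 0.102 gives 72.5%.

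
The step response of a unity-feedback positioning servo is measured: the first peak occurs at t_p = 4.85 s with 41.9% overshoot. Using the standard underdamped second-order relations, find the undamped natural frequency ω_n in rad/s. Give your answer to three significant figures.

From the overshoot, ζ = −ln(OS)/√(π²+ln²(OS)) = 0.267.
t_p = π/ω_d ⇒ ω_d = 0.648 rad/s; then ω_n = ω_d/√(1−ζ²) = 0.672 rad/s.

ω_n ≈ 0.672 rad/s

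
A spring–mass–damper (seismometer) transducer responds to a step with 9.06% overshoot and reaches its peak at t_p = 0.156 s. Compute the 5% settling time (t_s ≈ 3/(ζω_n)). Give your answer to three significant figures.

The overshoot fixes ζ = −ln(OS)/√(π²+ln²(OS)) = 0.607.
From t_p = π/ω_d, ω_d = π/0.156 = 20.1 rad/s, so ω_n = ω_d/√(1−ζ²) = 25.3 rad/s.
t_s ≈ 3/(ζω_n) = 3/(0.607·25.3) = 0.195 s.

t_s ≈ 0.195 s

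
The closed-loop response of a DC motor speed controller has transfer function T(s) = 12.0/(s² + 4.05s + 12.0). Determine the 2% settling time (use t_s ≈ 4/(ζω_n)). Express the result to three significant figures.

Matching coefficients with s² + 2ζω_n s + ω_n² gives ω_n² = 12.0 ⇒ ω_n = 3.46 rad/s, and ζ = 4.05/(2ω_n) = 0.585.
t_s ≈ 4/(ζω_n) = 4/(0.585·3.46) = 1.98 s.

t_s ≈ 1.98 s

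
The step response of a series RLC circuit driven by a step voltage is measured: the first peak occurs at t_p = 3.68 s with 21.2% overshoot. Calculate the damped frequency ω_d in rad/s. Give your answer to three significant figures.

t_p = π/ω_d, so ω_d = π/3.68 = 0.854 rad/s.

ω_d ≈ 0.854 rad/s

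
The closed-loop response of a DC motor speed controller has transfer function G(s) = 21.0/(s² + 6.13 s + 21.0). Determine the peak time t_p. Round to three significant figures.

t_p ≈ 0.922 s

ω_n = √21.0 = 4.58 rad/s; ζ = 6.13/(2·4.58) = 0.669.
ω_d = 4.58·√(1 − 0.669²) = 3.41 rad/s. Then t_p = π/ω_d = 0.922 s.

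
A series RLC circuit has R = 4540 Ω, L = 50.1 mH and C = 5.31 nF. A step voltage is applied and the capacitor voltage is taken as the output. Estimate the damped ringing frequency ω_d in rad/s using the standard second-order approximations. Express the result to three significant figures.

ω_d ≈ 41300 rad/s

For a series RLC circuit (capacitor voltage as output), ω_n = 1/√(LC) = 1/√(50.1 mH · 5.31 nF) = 61300 rad/s.
ζ = (R/2)·√(C/L) = (4540/2)·√(5.31 nF/50.1 mH) = 0.739.
ω_d = ω_n√(1−ζ²) = 41300 rad/s.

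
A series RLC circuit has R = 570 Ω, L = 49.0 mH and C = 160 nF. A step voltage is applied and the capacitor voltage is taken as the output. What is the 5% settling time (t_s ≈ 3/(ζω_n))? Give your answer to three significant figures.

For a series RLC circuit (capacitor voltage as output), ω_n = 1/√(LC) = 1/√(49.0 mH · 160 nF) = 11300 rad/s.
ζ = (R/2)·√(C/L) = (570/2)·√(160 nF/49.0 mH) = 0.515.
t_s ≈ 3/(ζω_n) = 0.000516 s.

t_s ≈ 0.000516 s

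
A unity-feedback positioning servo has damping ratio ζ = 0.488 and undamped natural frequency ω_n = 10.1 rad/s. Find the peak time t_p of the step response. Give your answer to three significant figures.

t_p ≈ 0.356 s

The damped frequency is ω_d = ω_n√(1−ζ²) = 10.1·√(1−0.238) = 8.82 rad/s.
Peak time t_p = π/ω_d = π/8.82 = 0.356 s.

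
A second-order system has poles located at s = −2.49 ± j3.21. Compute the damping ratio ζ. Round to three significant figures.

With σ = 2.49, ω_d = 3.21: ω_n = √(σ²+ω_d²) = 4.06 rad/s, ζ = σ/ω_n = 0.613.

ζ ≈ 0.613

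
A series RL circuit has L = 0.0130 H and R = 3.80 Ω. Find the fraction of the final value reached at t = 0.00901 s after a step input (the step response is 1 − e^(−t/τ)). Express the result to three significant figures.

y/y_∞ ≈ 0.928

τ = L/R = 0.0130/3.80 = 0.00342 s.
y(t)/y_∞ = 1 − e^(−t/τ) = 1 − e^(−0.00901/0.00342) = 1 − e^(−2.63) = 0.928.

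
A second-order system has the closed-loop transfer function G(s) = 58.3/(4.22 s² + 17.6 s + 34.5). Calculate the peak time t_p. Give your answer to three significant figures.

Dividing through by 4.22: denominator becomes s² + 4.171 s + 8.175.
So ω_n = √8.175 = 2.86 rad/s and ζ = 4.171/(2·2.86) = 0.729.
ω_d = 2.86·√(1 − 0.729²) = 1.96 rad/s. t_p = π/ω_d = 1.61 s.

t_p ≈ 1.61 s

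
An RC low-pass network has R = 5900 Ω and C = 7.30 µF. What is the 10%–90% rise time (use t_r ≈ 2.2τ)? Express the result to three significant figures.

τ = RC = 5900 × 7.30 µF = 0.0431 s.
t_r ≈ 2.2τ = 0.0948 s.

t_r ≈ 0.0948 s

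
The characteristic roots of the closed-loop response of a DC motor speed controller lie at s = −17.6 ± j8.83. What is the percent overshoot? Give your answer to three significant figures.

The poles are at −σ ± jω_d with σ = 17.6 and ω_d = 8.83, so ω_n = √(σ²+ω_d²) = 19.7 rad/s and ζ = σ/ω_n = 0.894.
Overshoot: exp(−π·0.894/√(1−0.894²)) = 0.00191, i.e. 0.191%.

%OS ≈ 0.191%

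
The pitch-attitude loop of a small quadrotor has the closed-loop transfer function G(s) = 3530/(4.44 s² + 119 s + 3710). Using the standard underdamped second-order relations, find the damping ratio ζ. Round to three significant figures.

Dividing through by 4.44: denominator becomes s² + 26.80 s + 835.6.
So ω_n = √835.6 = 28.9 rad/s and ζ = 26.80/(2·28.9) = 0.464.

ζ ≈ 0.464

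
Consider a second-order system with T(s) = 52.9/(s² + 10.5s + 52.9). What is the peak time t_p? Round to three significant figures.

t_p ≈ 0.624 s

ω_n = √52.9 = 7.27 rad/s; ζ = 10.5/(2·7.27) = 0.722.
ω_d = 7.27·√(1 − 0.722²) = 5.03 rad/s. Then t_p = π/ω_d = 0.624 s.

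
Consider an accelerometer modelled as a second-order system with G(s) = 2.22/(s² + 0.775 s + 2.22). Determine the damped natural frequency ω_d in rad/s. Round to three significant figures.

ω_d ≈ 1.44 rad/s

Comparing the denominator to s² + 2ζω_n s + ω_n²: ω_n = √2.22 = 1.49 rad/s, and 2ζω_n = 0.775 so ζ = 0.775/(2·1.49) = 0.260.
ω_d = 1.49·√(1 − 0.260²) = 1.44 rad/s.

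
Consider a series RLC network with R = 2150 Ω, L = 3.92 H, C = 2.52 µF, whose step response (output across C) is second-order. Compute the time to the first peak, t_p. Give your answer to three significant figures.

For a series RLC circuit (capacitor voltage as output), ω_n = 1/√(LC) = 1/√(3.92 H · 2.52 µF) = 318 rad/s.
ζ = (R/2)·√(C/L) = (2150/2)·√(2.52 µF/3.92 H) = 0.862.
The damped frequency ω_d = ω_n√(1−ζ²) = 161 rad/s. t_p = π/ω_d = 0.0195 s.

t_p ≈ 0.0195 s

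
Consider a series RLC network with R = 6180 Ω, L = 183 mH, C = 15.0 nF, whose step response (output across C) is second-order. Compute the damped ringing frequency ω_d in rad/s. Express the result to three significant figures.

For a series RLC circuit (capacitor voltage as output), ω_n = 1/√(LC) = 1/√(183 mH · 15.0 nF) = 19100 rad/s.
ζ = (R/2)·√(C/L) = (6180/2)·√(15.0 nF/183 mH) = 0.885.
ω_d = 19100·√(1 − 0.885²) = 8900 rad/s.

ω_d ≈ 8900 rad/s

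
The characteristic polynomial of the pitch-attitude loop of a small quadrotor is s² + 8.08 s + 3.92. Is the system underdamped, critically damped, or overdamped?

a² − 4b = 50 > 0 (two distinct real roots); the system is overdamped.

overdamped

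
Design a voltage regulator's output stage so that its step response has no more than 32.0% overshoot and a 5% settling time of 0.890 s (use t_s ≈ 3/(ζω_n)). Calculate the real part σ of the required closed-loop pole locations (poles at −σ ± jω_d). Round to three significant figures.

The settling-time spec alone fixes σ = ζω_n = 3/t_s = 3/0.890 = 3.37.
(Overshoot then fixes ζ = 0.341 and hence ω_d = σ·√(1−ζ²)/ζ = 9.29 rad/s.)

σ ≈ 3.37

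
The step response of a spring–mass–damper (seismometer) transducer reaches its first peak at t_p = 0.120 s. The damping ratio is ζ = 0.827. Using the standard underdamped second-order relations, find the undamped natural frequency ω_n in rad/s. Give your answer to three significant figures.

Peak time t_p = π/ω_d, so ω_d = π/t_p = π/0.120 = 26.2 rad/s.
ω_n = ω_d/√(1−ζ²) = 26.2/√0.316 = 46.6 rad/s.

ω_n ≈ 46.6 rad/s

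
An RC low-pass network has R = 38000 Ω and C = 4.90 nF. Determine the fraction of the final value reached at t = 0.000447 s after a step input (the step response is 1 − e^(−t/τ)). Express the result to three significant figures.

y/y_∞ ≈ 0.909

τ = RC = 38000 × 4.90 nF = 0.000186 s.
y(t)/y_∞ = 1 − e^(−t/τ) = 1 − e^(−0.000447/0.000186) = 1 − e^(−2.40) = 0.909.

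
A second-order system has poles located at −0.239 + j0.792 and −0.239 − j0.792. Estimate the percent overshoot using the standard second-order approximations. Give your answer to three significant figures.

The poles are at −σ ± jω_d with σ = 0.239 and ω_d = 0.792, so ω_n = √(σ²+ω_d²) = 0.827 rad/s and ζ = σ/ω_n = 0.289.
%OS = 100 e^{−πζ/√(1−ζ²)} with ζ = 0.289 gives 38.8%.

%OS ≈ 38.8%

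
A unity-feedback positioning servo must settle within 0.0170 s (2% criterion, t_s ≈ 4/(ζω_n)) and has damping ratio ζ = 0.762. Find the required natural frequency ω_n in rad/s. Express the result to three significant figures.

Rearranging t_s ≈ 4/(ζω_n) gives ω_n = 4/(ζ·t_s) = 4/(0.762 × 0.0170) = 309 rad/s.

ω_n ≈ 309 rad/s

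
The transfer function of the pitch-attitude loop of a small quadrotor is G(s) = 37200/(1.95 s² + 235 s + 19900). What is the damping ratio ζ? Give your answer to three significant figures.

ζ ≈ 0.596

Dividing through by 1.95: denominator becomes s² + 120.5 s + 10210.
So ω_n = √10210 = 101 rad/s and ζ = 120.5/(2·101) = 0.596.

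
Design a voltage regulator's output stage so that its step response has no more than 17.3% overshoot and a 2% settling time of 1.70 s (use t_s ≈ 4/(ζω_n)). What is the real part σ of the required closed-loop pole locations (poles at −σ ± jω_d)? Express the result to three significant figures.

The settling-time spec alone fixes σ = ζω_n = 4/t_s = 4/1.70 = 2.35.
(Overshoot then fixes ζ = 0.488 and hence ω_d = σ·√(1−ζ²)/ζ = 4.21 rad/s.)

σ ≈ 2.35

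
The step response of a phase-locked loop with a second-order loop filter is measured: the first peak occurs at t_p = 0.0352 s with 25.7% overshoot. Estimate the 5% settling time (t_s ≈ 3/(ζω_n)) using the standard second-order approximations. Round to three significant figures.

From the overshoot, ζ = −ln(OS)/√(π²+ln²(OS)) = 0.397.
t_p = π/ω_d ⇒ ω_d = 89.2 rad/s; then ω_n = ω_d/√(1−ζ²) = 97.2 rad/s.
t_s ≈ 3/(ζω_n) = 3/(0.397·97.2) = 0.0777 s.

t_s ≈ 0.0777 s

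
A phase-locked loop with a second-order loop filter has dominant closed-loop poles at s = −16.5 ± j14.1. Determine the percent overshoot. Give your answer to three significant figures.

With σ = 16.5, ω_d = 14.1: ω_n = √(σ²+ω_d²) = 21.7 rad/s, ζ = σ/ω_n = 0.760.
Overshoot: exp(−π·0.760/√(1−0.760²)) = 0.0253, i.e. 2.53%.

%OS ≈ 2.53%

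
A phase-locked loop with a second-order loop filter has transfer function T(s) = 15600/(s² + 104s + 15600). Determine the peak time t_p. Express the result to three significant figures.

t_p ≈ 0.0277 s

Matching coefficients with s² + 2ζω_n s + ω_n² gives ω_n² = 15600 ⇒ ω_n = 125 rad/s, and ζ = 104/(2ω_n) = 0.416.
ω_d = 125·√(1 − 0.416²) = 114 rad/s. Then t_p = π/ω_d = 0.0277 s.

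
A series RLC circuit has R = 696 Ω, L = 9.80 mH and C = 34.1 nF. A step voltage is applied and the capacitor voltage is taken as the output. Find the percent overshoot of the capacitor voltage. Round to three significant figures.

For a series RLC circuit (capacitor voltage as output), ω_n = 1/√(LC) = 1/√(9.80 mH · 34.1 nF) = 54700 rad/s.
ζ = (R/2)·√(C/L) = (696/2)·√(34.1 nF/9.80 mH) = 0.649.
Overshoot: exp(−π·0.649/√(1−0.649²)) = 0.0685, i.e. 6.85%.

%OS ≈ 6.85%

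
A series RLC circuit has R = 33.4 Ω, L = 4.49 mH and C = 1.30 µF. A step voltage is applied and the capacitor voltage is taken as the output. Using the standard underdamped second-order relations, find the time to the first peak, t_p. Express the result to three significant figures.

For a series RLC circuit (capacitor voltage as output), ω_n = 1/√(LC) = 1/√(4.49 mH · 1.30 µF) = 13100 rad/s.
ζ = (R/2)·√(C/L) = (33.4/2)·√(1.30 µF/4.49 mH) = 0.284.
ω_d = ω_n√(1−ζ²) = 12500 rad/s. t_p = π/ω_d = 0.000250 s.

t_p ≈ 0.000250 s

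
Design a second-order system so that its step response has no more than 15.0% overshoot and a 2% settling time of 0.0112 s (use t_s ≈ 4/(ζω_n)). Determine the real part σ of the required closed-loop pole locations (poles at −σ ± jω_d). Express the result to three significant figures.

The settling-time spec alone fixes σ = ζω_n = 4/t_s = 4/0.0112 = 357.
(Overshoot then fixes ζ = 0.517 and hence ω_d = σ·√(1−ζ²)/ζ = 591 rad/s.)

σ ≈ 357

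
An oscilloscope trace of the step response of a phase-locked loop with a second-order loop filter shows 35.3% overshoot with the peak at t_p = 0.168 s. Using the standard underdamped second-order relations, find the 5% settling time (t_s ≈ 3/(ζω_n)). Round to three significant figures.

t_s ≈ 0.484 s

ζ from %OS: ζ = |ln 0.353|/√(π²+ln²0.353) = 0.315.
t_p = π/ω_d ⇒ ω_d = 18.7 rad/s; then ω_n = ω_d/√(1−ζ²) = 19.7 rad/s.
t_s ≈ 3/(ζω_n) = 3/(0.315·19.7) = 0.484 s.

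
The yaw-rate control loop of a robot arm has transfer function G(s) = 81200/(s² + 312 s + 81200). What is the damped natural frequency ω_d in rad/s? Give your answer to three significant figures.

ω_d ≈ 238 rad/s

ω_n = √81200 = 285 rad/s; ζ = 312/(2·285) = 0.547.
ω_d = ω_n√(1−ζ²) = 238 rad/s.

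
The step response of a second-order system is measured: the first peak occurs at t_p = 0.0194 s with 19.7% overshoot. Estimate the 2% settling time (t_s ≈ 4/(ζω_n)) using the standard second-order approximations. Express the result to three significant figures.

The overshoot fixes ζ = −ln(OS)/√(π²+ln²(OS)) = 0.459.
From t_p = π/ω_d, ω_d = π/0.0194 = 162 rad/s, so ω_n = ω_d/√(1−ζ²) = 182 rad/s.
t_s ≈ 4/(ζω_n) = 4/(0.459·182) = 0.0478 s.

t_s ≈ 0.0478 s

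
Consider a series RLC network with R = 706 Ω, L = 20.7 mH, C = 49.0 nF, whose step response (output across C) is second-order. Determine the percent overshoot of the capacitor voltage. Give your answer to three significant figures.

For a series RLC circuit (capacitor voltage as output), ω_n = 1/√(LC) = 1/√(20.7 mH · 49.0 nF) = 31400 rad/s.
ζ = (R/2)·√(C/L) = (706/2)·√(49.0 nF/20.7 mH) = 0.543.
%OS = 100 e^{−πζ/√(1−ζ²)} with ζ = 0.543 gives 13.1%.

%OS ≈ 13.1%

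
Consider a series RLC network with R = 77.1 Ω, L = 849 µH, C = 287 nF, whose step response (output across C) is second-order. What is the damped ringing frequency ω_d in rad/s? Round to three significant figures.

For a series RLC circuit (capacitor voltage as output), ω_n = 1/√(LC) = 1/√(849 µH · 287 nF) = 64100 rad/s.
ζ = (R/2)·√(C/L) = (77.1/2)·√(287 nF/849 µH) = 0.709.
The damped frequency ω_d = ω_n√(1−ζ²) = 45200 rad/s.

ω_d ≈ 45200 rad/s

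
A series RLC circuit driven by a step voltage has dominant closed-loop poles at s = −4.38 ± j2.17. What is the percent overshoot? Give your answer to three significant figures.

With σ = 4.38, ω_d = 2.17: ω_n = √(σ²+ω_d²) = 4.89 rad/s, ζ = σ/ω_n = 0.896.
Overshoot: exp(−π·0.896/√(1−0.896²)) = 0.00176, i.e. 0.176%.

%OS ≈ 0.176%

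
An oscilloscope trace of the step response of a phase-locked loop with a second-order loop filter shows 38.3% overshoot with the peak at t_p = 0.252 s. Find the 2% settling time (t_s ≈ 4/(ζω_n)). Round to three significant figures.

t_s ≈ 1.05 s

ζ from %OS: ζ = |ln 0.383|/√(π²+ln²0.383) = 0.292.
t_p = π/ω_d ⇒ ω_d = 12.5 rad/s; then ω_n = ω_d/√(1−ζ²) = 13.0 rad/s.
t_s ≈ 4/(ζω_n) = 4/(0.292·13.0) = 1.05 s.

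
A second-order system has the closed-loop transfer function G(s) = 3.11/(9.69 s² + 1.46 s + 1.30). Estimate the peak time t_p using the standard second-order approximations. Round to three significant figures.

t_p ≈ 8.76 s

Dividing through by 9.69: denominator becomes s² + 0.1507 s + 0.1342.
So ω_n = √0.1342 = 0.366 rad/s and ζ = 0.1507/(2·0.366) = 0.206.
ω_d = ω_n√(1−ζ²) = 0.358 rad/s. t_p = π/ω_d = 8.76 s.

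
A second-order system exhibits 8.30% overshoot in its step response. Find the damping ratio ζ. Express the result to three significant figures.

From %OS = 100·exp(−πζ/√(1−ζ²)), invert to get ζ = −ln(OS)/√(π² + ln²(OS)) with OS = 0.0830.
−ln 0.0830 = 2.489, so ζ = 2.489/√(π² + 6.195) = 0.621.

ζ ≈ 0.621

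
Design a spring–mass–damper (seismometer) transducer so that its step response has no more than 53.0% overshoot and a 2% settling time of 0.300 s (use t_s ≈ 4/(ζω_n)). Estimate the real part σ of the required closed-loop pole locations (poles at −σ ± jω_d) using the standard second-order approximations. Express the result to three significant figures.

σ ≈ 13.3

The settling-time spec alone fixes σ = ζω_n = 4/t_s = 4/0.300 = 13.3.
(Overshoot then fixes ζ = 0.198 and hence ω_d = σ·√(1−ζ²)/ζ = 66.0 rad/s.)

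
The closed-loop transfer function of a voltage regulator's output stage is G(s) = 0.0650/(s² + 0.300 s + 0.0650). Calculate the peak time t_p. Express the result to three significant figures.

Matching coefficients with s² + 2ζω_n s + ω_n² gives ω_n² = 0.0650 ⇒ ω_n = 0.255 rad/s, and ζ = 0.300/(2ω_n) = 0.588.
ω_d = 0.255·√(1 − 0.588²) = 0.206 rad/s. Then t_p = π/ω_d = 15.2 s.

t_p ≈ 15.2 s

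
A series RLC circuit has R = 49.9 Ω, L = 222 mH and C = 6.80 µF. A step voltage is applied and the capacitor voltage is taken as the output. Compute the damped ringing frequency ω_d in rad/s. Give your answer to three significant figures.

For a series RLC circuit (capacitor voltage as output), ω_n = 1/√(LC) = 1/√(222 mH · 6.80 µF) = 814 rad/s.
ζ = (R/2)·√(C/L) = (49.9/2)·√(6.80 µF/222 mH) = 0.138.
ω_d = 814·√(1 − 0.138²) = 806 rad/s.

ω_d ≈ 806 rad/s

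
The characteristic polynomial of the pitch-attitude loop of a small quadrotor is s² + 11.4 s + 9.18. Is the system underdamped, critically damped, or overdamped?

a² − 4b = 93 > 0 (two distinct real roots); the system is overdamped.

overdamped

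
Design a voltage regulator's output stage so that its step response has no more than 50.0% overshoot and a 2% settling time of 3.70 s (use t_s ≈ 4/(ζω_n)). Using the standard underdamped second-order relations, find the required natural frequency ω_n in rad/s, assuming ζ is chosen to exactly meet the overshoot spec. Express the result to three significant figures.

Inverting the overshoot relation: ζ = |ln 0.500|/√(π² + ln²0.500) = 0.215.
Then ω_n = 4/(ζ t_s) = 4/(0.215 × 3.70) = 5.02 rad/s.

ω_n ≈ 5.02 rad/s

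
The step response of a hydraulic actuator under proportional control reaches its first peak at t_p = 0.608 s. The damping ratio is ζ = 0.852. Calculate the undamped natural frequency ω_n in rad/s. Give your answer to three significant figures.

ω_n ≈ 9.87 rad/s

Peak time t_p = π/ω_d, so ω_d = π/t_p = π/0.608 = 5.17 rad/s.
ω_n = ω_d/√(1−ζ²) = 5.17/√0.274 = 9.87 rad/s.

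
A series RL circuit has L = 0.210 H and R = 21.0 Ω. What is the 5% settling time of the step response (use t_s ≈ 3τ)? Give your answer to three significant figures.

t_s ≈ 0.0300 s

τ = L/R = 0.210/21.0 = 0.0100 s.
t_s ≈ 3τ = 0.0300 s.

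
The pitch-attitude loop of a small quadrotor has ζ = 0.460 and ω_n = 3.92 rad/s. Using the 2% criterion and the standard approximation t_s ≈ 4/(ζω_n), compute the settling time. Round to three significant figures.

t_s ≈ 4/(ζω_n) = 4/(0.460 × 3.92) = 2.22 s.

t_s ≈ 2.22 s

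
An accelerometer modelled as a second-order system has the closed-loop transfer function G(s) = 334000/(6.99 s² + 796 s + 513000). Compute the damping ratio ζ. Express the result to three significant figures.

Dividing through by 6.99: denominator becomes s² + 113.9 s + 73390.
So ω_n = √73390 = 271 rad/s and ζ = 113.9/(2·271) = 0.210.

ζ ≈ 0.210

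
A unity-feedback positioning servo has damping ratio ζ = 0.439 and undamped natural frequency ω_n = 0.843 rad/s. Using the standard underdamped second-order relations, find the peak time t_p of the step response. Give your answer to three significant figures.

The damped frequency is ω_d = ω_n√(1−ζ²) = 0.843·√(1−0.193) = 0.757 rad/s.
Peak time t_p = π/ω_d = π/0.757 = 4.15 s.

t_p ≈ 4.15 s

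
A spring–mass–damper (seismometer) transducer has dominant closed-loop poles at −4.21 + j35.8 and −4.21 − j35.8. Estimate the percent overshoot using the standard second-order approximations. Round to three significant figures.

%OS ≈ 69.1%

|pole| = ω_n = √(4.21² + 35.8²) = 36.0 rad/s; ζ = cos θ = σ/ω_n = 0.117.
%OS = 100·exp(−πζ/√(1−ζ²)) = 69.1%.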